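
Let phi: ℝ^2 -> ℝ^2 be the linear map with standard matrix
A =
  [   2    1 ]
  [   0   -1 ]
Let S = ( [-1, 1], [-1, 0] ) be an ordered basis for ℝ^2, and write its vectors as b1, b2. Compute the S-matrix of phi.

With P the matrix whose columns are b1, b2, [phi]_S = P^(-1) A P.
Column by column: phi(b1) = A b1 = [-1, -1]; its S-coordinates [-1, 2] give column 1.
Continuing for each basis vector yields [phi]_S = [[-1, 0], [2, 2]].

[[-1, 0], [2, 2]]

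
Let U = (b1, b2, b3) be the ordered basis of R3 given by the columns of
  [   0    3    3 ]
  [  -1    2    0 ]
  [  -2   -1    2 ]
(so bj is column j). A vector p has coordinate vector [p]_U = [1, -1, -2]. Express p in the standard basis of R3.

p = M [p]_U, where M has columns b1, ..., b3.
Carrying out the matrix-vector product, p = [-9, -3, -5].

[-9, -3, -5]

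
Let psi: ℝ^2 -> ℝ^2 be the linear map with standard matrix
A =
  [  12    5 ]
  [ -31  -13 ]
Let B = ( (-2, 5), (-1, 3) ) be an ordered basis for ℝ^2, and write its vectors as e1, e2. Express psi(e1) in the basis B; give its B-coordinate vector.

Compute psi(e1) = A e1 = (1, -3) in standard coordinates.
Then write this in B-coordinates: solve for y in y_1 e1 + y_2 e2 = (1, -3).
This gives y = (0, -1), which is column 1 of [psi]_B.

(0, -1)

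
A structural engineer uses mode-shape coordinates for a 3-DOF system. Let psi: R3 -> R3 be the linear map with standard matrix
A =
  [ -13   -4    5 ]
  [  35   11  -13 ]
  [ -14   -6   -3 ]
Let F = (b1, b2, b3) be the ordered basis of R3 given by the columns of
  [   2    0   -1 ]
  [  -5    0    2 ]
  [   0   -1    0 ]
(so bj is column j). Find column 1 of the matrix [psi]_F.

Column 1 of [psi]_F is the F-coordinate vector of psi(b1).
In standard coordinates psi(b1) = A b1 = <-6, 15, 2>.
Converting to F: <-6, 15, 2> = -3b1 - 2b2 + 0·b3, so the coordinate vector is <-3, -2, 0>.

<-3, -2, 0>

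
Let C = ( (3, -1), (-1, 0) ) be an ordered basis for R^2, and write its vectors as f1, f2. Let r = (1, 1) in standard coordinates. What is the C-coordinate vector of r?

[r]_C is the unique c with M c = r, where M has columns f1, f2.
System: 3c_1 - c_2 = 1, -c_1 + 0c_2 = 1; solving gives c_1 = -1, c_2 = -4.
Check: -f1 - 4f2 = (1, 1).

(-1, -4)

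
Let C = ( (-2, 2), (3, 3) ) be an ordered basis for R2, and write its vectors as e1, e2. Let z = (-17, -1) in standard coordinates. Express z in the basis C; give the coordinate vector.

Write z = c_1 e1 + c_2 e2 and solve for the c_i.
System: -2c_1 + 3c_2 = -17, 2c_1 + 3c_2 = -1; solving gives c_1 = 4, c_2 = -3.
Check: 4e1 - 3e2 = (-17, -1).

(4, -3)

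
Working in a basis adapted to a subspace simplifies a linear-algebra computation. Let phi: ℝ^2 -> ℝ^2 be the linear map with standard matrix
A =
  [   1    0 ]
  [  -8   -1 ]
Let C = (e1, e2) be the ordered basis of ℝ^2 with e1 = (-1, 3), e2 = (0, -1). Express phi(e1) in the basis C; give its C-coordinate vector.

(1, -2)

Compute phi(e1) = A e1 = (-1, 5) in standard coordinates.
Then write this in C-coordinates: solve for y in y_1 e1 + y_2 e2 = (-1, 5).
This gives y = (1, -2), which is column 1 of [phi]_C.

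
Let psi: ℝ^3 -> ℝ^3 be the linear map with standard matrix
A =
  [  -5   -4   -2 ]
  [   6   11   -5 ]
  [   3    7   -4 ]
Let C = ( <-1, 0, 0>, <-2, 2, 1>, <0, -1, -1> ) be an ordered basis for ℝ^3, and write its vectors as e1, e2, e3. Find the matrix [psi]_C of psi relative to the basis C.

Let P have columns e1, ..., e3. Then [psi]_C = P^(-1) A P.
Here det P = 1, so P^(-1) is integer; computing A P first and then P^(-1)(A P) gives [[1, -2, 0], [-3, 1, -3], [0, -3, 0]].

[[1, -2, 0], [-3, 1, -3], [0, -3, 0]]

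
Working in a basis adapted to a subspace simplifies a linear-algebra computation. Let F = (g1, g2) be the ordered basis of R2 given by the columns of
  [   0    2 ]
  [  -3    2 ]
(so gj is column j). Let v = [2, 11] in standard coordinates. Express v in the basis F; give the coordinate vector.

[-3, 1]

[v]_F is the unique c with M c = v, where M has columns g1, g2.
System: 0c_1 + 2c_2 = 2, -3c_1 + 2c_2 = 11; solving gives c_1 = -3, c_2 = 1.
Check: -3g1 + g2 = [2, 11].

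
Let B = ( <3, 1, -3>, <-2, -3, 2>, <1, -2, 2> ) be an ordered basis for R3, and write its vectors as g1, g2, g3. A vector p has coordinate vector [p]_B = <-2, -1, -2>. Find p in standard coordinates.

By definition p = -2g1 - g2 - 2g3.
Summing componentwise gives <-6, 5, 0>.

<-6, 5, 0>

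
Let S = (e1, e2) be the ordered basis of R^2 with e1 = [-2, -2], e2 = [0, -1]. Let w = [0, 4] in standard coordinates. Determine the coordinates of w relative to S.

[0, -4]

Write w = c_1 e1 + c_2 e2 and solve for the c_i.
System: -2c_1 + 0c_2 = 0, -2c_1 - c_2 = 4; solving gives c_1 = 0, c_2 = -4.
Check: 0·e1 - 4e2 = [0, 4].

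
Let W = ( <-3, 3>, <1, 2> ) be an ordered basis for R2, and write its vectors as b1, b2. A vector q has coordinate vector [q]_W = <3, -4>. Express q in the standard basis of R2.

By definition q = 3b1 - 4b2.
Summing componentwise gives <-13, 1>.

<-13, 1>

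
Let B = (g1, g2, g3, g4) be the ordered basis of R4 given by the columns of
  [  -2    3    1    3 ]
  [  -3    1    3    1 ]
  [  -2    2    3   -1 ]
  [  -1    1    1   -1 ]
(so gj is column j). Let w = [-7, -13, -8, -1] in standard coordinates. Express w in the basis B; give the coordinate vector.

[0, 1, -4, -2]

[w]_B is the unique c with M c = w, where M has columns g1, ..., g4.
Solving this 4x4 system gives c = (0, 1, -4, -2).
Check: 0·g1 + g2 - 4g3 - 2g4 = [-7, -13, -8, -1].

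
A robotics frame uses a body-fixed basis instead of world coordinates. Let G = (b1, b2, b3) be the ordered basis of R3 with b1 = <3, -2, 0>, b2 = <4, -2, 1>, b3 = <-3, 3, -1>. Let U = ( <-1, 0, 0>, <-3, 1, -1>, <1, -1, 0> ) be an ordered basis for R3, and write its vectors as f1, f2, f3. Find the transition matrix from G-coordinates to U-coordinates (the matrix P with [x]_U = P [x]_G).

[[-1, 0, -2], [0, -1, 1], [2, 1, -2]]

Take x = bj: its G-coordinates are the j-th standard unit vector, so P e_j — column j of P — equals [bj]_U.
b1 = -f1 + 0·f2 + 2f3, giving column 1 = <-1, 0, 2>; repeating for each j gives P = [[-1, 0, -2], [0, -1, 1], [2, 1, -2]].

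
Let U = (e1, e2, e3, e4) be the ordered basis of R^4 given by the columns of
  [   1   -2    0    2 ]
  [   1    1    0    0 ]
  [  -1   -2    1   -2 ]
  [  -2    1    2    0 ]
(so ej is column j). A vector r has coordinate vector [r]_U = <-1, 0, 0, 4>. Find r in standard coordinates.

The coordinates say r = -e1 + 0·e2 + 0·e3 + 4e4; adding the scaled basis vectors gives <7, -1, -7, 2>.

<7, -1, -7, 2>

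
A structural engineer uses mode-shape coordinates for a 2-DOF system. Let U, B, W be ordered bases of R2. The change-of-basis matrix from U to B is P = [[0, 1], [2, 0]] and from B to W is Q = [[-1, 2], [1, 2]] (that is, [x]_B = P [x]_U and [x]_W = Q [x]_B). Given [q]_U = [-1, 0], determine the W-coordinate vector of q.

Apply P to get B-coordinates [0, -2], then Q to get W-coordinates.
The result is [q]_W = [-4, -4].

[-4, -4]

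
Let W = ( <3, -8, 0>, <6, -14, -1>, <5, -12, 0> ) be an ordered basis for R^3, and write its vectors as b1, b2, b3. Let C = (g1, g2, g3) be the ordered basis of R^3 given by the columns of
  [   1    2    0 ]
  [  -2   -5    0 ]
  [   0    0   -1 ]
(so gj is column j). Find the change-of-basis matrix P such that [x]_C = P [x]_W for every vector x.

[[-1, 2, 1], [2, 2, 2], [0, 1, 0]]

Let M have columns bj and N have columns gj. Then for every x, N [x]_C = x = M [x]_W, so P = N^(-1) M.
Since det N = 1, N^(-1) has integer entries; multiplying gives P = [[-1, 2, 1], [2, 2, 2], [0, 1, 0]].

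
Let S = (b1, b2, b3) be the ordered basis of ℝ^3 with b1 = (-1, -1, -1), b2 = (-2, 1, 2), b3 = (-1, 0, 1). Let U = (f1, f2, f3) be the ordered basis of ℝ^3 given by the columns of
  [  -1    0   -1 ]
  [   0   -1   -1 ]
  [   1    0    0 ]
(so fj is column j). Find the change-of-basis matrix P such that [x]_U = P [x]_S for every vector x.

[[-1, 2, 1], [-1, -1, 0], [2, 0, 0]]

Take x = bj: its S-coordinates are the j-th standard unit vector, so P e_j — column j of P — equals [bj]_U.
b1 = -f1 - f2 + 2f3, giving column 1 = (-1, -1, 2); repeating for each j gives P = [[-1, 2, 1], [-1, -1, 0], [2, 0, 0]].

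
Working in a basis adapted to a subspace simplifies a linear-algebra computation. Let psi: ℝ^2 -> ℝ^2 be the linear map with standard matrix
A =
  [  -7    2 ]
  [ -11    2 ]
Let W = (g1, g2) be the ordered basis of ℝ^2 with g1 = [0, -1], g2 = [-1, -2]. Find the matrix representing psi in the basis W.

Let P have columns g1, g2. Then [psi]_W = P^(-1) A P.
Here det P = -1, so P^(-1) is integer; computing A P first and then P^(-1)(A P) gives [[-2, -1], [2, -3]].

[[-2, -1], [2, -3]]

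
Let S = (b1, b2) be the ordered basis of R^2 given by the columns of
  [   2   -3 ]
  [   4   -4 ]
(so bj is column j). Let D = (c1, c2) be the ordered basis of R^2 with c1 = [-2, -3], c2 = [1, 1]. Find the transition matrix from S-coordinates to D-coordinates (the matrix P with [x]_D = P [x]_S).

Let M have columns bj and N have columns cj. Then for every x, N [x]_D = x = M [x]_S, so P = N^(-1) M.
Since det N = 1, N^(-1) has integer entries; multiplying gives P = [[-2, 1], [-2, -1]].

[[-2, 1], [-2, -1]]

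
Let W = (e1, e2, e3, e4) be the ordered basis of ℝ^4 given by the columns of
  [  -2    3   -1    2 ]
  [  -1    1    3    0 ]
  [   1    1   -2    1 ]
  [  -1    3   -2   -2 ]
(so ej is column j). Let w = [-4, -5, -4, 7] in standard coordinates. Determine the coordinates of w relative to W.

[-3, -2, -2, -3]

We seek scalars with c_1 e1 + ... + c_4 e4 = w; equivalently solve M c = w where the columns of M are e1, ..., e4.
Row-reducing the augmented matrix [M | w] gives c = (-3, -2, -2, -3).
Check: -3e1 - 2e2 - 2e3 - 3e4 = [-4, -5, -4, 7].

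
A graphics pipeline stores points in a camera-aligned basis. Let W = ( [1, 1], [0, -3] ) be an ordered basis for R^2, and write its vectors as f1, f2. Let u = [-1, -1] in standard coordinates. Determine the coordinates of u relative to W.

[-1, 0]

We seek scalars with c_1 f1 + c_2 f2 = u; equivalently solve M c = u where the columns of M are f1, f2.
System: c_1 + 0c_2 = -1, c_1 - 3c_2 = -1; solving gives c_1 = -1, c_2 = 0.
Check: -f1 + 0·f2 = [-1, -1].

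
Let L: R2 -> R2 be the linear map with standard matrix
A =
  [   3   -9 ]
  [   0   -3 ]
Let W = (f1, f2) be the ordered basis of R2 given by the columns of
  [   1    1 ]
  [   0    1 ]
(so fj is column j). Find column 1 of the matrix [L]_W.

<3, 0>

Compute L(f1) = A f1 = <3, 0> in standard coordinates.
Then write this in W-coordinates: solve for y in y_1 f1 + y_2 f2 = <3, 0>.
This gives y = <3, 0>, which is column 1 of [L]_W.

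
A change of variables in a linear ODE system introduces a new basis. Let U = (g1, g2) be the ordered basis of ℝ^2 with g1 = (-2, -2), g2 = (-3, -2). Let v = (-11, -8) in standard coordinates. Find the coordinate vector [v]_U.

(1, 3)

Write v = c_1 g1 + c_2 g2 and solve for the c_i.
System: -2c_1 - 3c_2 = -11, -2c_1 - 2c_2 = -8; solving gives c_1 = 1, c_2 = 3.
Check: g1 + 3g2 = (-11, -8).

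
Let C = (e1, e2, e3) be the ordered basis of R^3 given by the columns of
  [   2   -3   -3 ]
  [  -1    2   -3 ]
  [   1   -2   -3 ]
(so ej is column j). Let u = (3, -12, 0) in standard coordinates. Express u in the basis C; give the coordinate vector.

(0, -3, 2)

Write u = c_1 e1 + ... + c_3 e3 and solve for the c_i.
Row-reducing the augmented matrix [M | u] gives c = (0, -3, 2).
Check: 0·e1 - 3e2 + 2e3 = (3, -12, 0).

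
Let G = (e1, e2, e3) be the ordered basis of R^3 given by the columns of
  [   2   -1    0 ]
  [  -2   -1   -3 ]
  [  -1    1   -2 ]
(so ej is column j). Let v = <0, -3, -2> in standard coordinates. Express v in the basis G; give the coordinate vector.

<0, 0, 1>

We seek scalars with c_1 e1 + ... + c_3 e3 = v; equivalently solve M c = v where the columns of M are e1, ..., e3.
Solving this 3x3 system gives c = (0, 0, 1).
Check: 0·e1 + 0·e2 + e3 = <0, -3, -2>.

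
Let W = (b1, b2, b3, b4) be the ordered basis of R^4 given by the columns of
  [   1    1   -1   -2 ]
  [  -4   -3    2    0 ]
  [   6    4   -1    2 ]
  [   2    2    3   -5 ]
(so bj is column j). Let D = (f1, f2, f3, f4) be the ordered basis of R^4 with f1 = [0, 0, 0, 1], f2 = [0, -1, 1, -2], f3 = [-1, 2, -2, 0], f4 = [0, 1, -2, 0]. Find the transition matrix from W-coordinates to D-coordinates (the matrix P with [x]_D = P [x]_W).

[[2, 2, 1, -1], [0, 0, -1, 2], [-1, -1, 1, 2], [-2, -1, -1, -2]]

Take x = bj: its W-coordinates are the j-th standard unit vector, so P e_j — column j of P — equals [bj]_D.
b1 = 2f1 + 0·f2 - f3 - 2f4, giving column 1 = [2, 0, -1, -2]; repeating for each j gives P = [[2, 2, 1, -1], [0, 0, -1, 2], [-1, -1, 1, 2], [-2, -1, -1, -2]].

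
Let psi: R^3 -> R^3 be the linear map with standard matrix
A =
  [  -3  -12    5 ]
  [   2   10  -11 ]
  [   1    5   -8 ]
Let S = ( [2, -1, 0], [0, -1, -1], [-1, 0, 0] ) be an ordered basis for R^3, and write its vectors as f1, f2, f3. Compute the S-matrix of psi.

[[3, 2, 1], [3, -3, 1], [0, -3, -1]]

Let P have columns f1, ..., f3. Then [psi]_S = P^(-1) A P.
Here det P = -1, so P^(-1) is integer; computing A P first and then P^(-1)(A P) gives [[3, 2, 1], [3, -3, 1], [0, -3, -1]].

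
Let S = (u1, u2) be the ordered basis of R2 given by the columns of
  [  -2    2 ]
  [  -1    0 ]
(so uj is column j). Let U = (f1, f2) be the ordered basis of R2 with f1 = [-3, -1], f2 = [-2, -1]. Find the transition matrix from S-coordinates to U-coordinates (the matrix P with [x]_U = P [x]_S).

Column j of P is [uj]_U, since P maps S-coordinates to U-coordinates.
Expressing u1 in U: u1 = 0·f1 + f2, so column 1 of P is [0, 1].
Doing the same for each uj gives P = [[0, -2], [1, 2]].

[[0, -2], [1, 2]]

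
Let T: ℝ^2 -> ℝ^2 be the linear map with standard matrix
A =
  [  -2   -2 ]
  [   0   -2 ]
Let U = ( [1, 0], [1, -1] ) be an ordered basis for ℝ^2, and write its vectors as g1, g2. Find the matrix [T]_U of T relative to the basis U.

[[-2, 2], [0, -2]]

The j-th column of [T]_U is [T(gj)]_U.
T(g1) = A g1 = [-2, 0] = -2g1 + 0·g2, so column 1 is [-2, 0].
Repeating for g2 and assembling the columns gives [[-2, 2], [0, -2]].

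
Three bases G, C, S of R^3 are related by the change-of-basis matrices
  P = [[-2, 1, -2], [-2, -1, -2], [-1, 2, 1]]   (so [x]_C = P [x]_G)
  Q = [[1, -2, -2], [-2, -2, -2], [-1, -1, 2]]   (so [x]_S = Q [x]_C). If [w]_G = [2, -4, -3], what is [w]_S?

[12, 18, -30]

Composing the changes, [w]_S = Q P [w]_G.
Q P = [[4, -1, 0], [10, -4, 6], [2, 4, 6]]; applying this to [2, -4, -3] gives [12, 18, -30].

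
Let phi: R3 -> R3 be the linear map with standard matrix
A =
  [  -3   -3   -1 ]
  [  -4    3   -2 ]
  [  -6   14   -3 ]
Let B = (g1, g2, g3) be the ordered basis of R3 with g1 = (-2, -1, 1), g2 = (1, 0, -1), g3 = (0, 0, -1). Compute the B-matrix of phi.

The j-th column of [phi]_B is [phi(gj)]_B.
phi(g1) = A g1 = (8, 3, -5) = -3g1 + 2g2 + 0·g3, so column 1 is (-3, 2, 0).
Repeating for g2, g3 and assembling the columns gives [[-3, 2, -2], [2, 2, -3], [0, 3, -2]].

[[-3, 2, -2], [2, 2, -3], [0, 3, -2]]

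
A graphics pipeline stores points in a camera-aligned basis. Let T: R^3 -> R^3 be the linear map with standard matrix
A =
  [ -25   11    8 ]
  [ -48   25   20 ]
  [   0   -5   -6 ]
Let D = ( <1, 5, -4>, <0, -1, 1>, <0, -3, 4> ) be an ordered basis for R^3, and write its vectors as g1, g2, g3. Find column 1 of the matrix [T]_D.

<-2, -1, -2>

Column 1 of [T]_D is the D-coordinate vector of T(g1).
In standard coordinates T(g1) = A g1 = <-2, -3, -1>.
Converting to D: <-2, -3, -1> = -2g1 - g2 - 2g3, so the coordinate vector is <-2, -1, -2>.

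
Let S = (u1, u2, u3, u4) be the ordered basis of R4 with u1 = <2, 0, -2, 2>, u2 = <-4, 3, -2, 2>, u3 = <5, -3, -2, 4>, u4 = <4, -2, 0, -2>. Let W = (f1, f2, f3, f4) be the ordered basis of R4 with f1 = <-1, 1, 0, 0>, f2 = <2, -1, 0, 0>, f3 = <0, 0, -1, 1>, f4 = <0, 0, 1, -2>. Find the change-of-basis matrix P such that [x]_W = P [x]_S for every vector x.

[[2, 2, -1, 0], [2, -1, 2, 2], [2, 2, 0, 2], [0, 0, -2, 2]]

Let M have columns uj and N have columns fj. Then for every x, N [x]_W = x = M [x]_S, so P = N^(-1) M.
Since det N = -1, N^(-1) has integer entries; multiplying gives P = [[2, 2, -1, 0], [2, -1, 2, 2], [2, 2, 0, 2], [0, 0, -2, 2]].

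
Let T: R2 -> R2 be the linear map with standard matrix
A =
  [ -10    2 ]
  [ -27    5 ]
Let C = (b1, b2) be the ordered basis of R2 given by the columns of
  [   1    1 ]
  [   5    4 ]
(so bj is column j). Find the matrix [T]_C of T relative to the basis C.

The j-th column of [T]_C is [T(bj)]_C.
T(b1) = A b1 = <0, -2> = -2b1 + 2b2, so column 1 is <-2, 2>.
Repeating for b2 and assembling the columns gives [[-2, 1], [2, -3]].

[[-2, 1], [2, -3]]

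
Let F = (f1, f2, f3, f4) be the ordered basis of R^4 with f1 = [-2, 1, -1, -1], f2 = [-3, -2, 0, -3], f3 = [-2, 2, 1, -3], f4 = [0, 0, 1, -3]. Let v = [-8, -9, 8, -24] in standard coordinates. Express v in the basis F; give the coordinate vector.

Write v = c_1 f1 + ... + c_4 f4 and solve for the c_i.
Solving this 4x4 system gives c = (-3, 4, 1, 4).
Check: -3f1 + 4f2 + f3 + 4f4 = [-8, -9, 8, -24].

[-3, 4, 1, 4]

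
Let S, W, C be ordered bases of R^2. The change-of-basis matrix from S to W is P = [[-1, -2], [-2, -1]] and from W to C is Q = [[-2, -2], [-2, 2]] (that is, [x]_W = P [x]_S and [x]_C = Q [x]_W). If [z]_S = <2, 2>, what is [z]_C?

Apply P to get W-coordinates <-6, -6>, then Q to get C-coordinates.
The result is [z]_C = <24, 0>.

<24, 0>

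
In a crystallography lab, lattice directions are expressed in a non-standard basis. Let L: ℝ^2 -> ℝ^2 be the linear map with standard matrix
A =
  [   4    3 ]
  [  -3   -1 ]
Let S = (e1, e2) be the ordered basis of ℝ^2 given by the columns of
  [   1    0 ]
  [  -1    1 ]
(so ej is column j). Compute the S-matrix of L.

[[1, 3], [-1, 2]]

The j-th column of [L]_S is [L(ej)]_S.
L(e1) = A e1 = (1, -2) = e1 - e2, so column 1 is (1, -1).
Repeating for e2 and assembling the columns gives [[1, 3], [-1, 2]].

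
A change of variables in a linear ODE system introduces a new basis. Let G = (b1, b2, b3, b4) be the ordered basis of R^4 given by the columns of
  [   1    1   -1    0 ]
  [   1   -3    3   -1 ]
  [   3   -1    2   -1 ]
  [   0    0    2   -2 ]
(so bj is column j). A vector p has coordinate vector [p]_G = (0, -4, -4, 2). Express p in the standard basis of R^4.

By definition p = 0·b1 - 4b2 - 4b3 + 2b4.
Summing componentwise gives (0, -2, -6, -12).

(0, -2, -6, -12)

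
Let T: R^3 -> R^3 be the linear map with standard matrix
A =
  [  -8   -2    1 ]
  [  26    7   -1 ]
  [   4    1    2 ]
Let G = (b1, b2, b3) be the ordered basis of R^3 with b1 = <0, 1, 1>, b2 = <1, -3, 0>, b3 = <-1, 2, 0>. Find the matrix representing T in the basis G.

The j-th column of [T]_G is [T(bj)]_G.
T(b1) = A b1 = <-1, 6, 3> = 3b1 - b2 + 0·b3, so column 1 is <3, -1, 0>.
Repeating for b2, b3 and assembling the columns gives [[3, 1, -2], [-1, 0, 2], [0, 2, -2]].

[[3, 1, -2], [-1, 0, 2], [0, 2, -2]]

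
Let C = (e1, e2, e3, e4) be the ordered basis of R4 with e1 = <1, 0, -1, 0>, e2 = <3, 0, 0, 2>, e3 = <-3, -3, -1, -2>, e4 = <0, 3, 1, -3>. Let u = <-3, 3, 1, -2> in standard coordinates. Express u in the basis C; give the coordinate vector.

We seek scalars with c_1 e1 + ... + c_4 e4 = u; equivalently solve M c = u where the columns of M are e1, ..., e4.
Solving this 4x4 system gives c = (0, -2, -1, 0).
Check: 0·e1 - 2e2 - e3 + 0·e4 = <-3, 3, 1, -2>.

<0, -2, -1, 0>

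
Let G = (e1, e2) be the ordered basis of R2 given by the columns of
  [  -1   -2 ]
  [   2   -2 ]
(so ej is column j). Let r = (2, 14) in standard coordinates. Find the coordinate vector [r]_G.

(4, -3)

[r]_G is the unique c with M c = r, where M has columns e1, e2.
System: -c_1 - 2c_2 = 2, 2c_1 - 2c_2 = 14; solving gives c_1 = 4, c_2 = -3.
Check: 4e1 - 3e2 = (2, 14).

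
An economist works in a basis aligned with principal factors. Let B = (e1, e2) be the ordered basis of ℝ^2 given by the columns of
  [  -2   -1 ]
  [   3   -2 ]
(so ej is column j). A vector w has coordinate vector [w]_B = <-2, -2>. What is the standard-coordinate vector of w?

By definition w = -2e1 - 2e2.
Summing componentwise gives <6, -2>.

<6, -2>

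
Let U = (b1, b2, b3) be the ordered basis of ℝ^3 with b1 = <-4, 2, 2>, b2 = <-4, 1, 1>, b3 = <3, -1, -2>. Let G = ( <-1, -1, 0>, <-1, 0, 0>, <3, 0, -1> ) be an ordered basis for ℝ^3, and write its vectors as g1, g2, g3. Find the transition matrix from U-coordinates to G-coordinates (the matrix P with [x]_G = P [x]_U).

Let M have columns bj and N have columns gj. Then for every x, N [x]_G = x = M [x]_U, so P = N^(-1) M.
Since det N = 1, N^(-1) has integer entries; multiplying gives P = [[-2, -1, 1], [0, 2, 2], [-2, -1, 2]].

[[-2, -1, 1], [0, 2, 2], [-2, -1, 2]]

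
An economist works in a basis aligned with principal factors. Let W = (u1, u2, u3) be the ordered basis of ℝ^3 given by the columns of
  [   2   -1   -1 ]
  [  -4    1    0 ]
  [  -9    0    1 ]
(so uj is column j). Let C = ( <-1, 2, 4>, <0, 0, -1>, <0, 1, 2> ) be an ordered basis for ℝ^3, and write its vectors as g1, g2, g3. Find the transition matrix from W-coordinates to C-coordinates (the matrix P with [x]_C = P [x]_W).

[[-2, 1, 1], [1, 2, -1], [0, -1, -2]]

Let M have columns uj and N have columns gj. Then for every x, N [x]_C = x = M [x]_W, so P = N^(-1) M.
Since det N = -1, N^(-1) has integer entries; multiplying gives P = [[-2, 1, 1], [1, 2, -1], [0, -1, -2]].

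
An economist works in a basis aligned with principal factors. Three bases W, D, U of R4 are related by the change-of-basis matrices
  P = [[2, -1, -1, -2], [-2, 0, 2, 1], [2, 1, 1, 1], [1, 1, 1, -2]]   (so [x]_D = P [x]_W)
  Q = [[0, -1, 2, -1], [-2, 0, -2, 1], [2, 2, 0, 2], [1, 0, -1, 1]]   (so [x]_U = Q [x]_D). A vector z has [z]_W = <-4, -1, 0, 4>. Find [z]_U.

Apply P to get D-coordinates <-15, 12, -5, -13>, then Q to get U-coordinates.
The result is [z]_U = <-9, 27, -32, -23>.

<-9, 27, -32, -23>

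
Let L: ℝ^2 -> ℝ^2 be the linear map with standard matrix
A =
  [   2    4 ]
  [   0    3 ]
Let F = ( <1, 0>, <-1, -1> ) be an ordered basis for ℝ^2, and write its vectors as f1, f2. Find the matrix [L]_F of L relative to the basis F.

With P the matrix whose columns are f1, f2, [L]_F = P^(-1) A P.
Column by column: L(f1) = A f1 = <2, 0>; its F-coordinates <2, 0> give column 1.
Continuing for each basis vector yields [L]_F = [[2, -3], [0, 3]].

[[2, -3], [0, 3]]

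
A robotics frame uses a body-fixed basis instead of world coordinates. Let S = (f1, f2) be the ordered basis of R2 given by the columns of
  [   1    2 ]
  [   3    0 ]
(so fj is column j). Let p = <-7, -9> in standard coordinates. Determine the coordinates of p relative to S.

[p]_S is the unique c with M c = p, where M has columns f1, f2.
System: c_1 + 2c_2 = -7, 3c_1 + 0c_2 = -9; solving gives c_1 = -3, c_2 = -2.
Check: -3f1 - 2f2 = <-7, -9>.

<-3, -2>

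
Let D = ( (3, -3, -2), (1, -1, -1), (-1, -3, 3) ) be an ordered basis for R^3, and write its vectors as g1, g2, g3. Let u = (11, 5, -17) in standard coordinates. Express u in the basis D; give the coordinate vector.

(2, 1, -4)

Write u = c_1 g1 + ... + c_3 g3 and solve for the c_i.
Solving this 3x3 system gives c = (2, 1, -4).
Check: 2g1 + g2 - 4g3 = (11, 5, -17).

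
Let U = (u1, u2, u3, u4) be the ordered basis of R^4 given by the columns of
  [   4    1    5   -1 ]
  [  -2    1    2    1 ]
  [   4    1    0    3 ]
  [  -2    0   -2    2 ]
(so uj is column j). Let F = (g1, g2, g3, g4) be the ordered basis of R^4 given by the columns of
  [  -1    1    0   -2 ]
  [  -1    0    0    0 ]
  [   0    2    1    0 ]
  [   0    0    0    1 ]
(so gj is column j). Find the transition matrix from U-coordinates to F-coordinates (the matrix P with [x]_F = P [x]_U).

[[2, -1, -2, -1], [2, 0, -1, 2], [0, 1, 2, -1], [-2, 0, -2, 2]]

Take x = uj: its U-coordinates are the j-th standard unit vector, so P e_j — column j of P — equals [uj]_F.
u1 = 2g1 + 2g2 + 0·g3 - 2g4, giving column 1 = (2, 2, 0, -2); repeating for each j gives P = [[2, -1, -2, -1], [2, 0, -1, 2], [0, 1, 2, -1], [-2, 0, -2, 2]].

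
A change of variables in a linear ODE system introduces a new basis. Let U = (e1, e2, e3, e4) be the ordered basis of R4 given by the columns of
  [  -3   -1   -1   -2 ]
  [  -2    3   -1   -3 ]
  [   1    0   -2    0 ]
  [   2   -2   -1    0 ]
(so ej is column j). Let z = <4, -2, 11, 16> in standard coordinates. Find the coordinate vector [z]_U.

We seek scalars with c_1 e1 + ... + c_4 e4 = z; equivalently solve M c = z where the columns of M are e1, ..., e4.
Solving this 4x4 system gives c = (3, -3, -4, -3).
Check: 3e1 - 3e2 - 4e3 - 3e4 = <4, -2, 11, 16>.

<3, -3, -4, -3>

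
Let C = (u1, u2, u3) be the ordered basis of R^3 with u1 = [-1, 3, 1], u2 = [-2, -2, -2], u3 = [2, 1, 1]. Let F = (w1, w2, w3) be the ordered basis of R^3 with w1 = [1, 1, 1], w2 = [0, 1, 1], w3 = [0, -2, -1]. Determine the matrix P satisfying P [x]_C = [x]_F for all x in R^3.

[[-1, -2, 2], [0, 0, -1], [-2, 0, 0]]

Let M have columns uj and N have columns wj. Then for every x, N [x]_F = x = M [x]_C, so P = N^(-1) M.
Since det N = 1, N^(-1) has integer entries; multiplying gives P = [[-1, -2, 2], [0, 0, -1], [-2, 0, 0]].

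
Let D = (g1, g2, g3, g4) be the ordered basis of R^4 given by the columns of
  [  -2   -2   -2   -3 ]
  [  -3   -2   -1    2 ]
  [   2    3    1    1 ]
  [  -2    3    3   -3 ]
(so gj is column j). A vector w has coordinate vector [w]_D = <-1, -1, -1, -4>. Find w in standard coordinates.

<18, -2, -10, 8>

w = M [w]_D, where M has columns g1, ..., g4.
Carrying out the matrix-vector product, w = <18, -2, -10, 8>.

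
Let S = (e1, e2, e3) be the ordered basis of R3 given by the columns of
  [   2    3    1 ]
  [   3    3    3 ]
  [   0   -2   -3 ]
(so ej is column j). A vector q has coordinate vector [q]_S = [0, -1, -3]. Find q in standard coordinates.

[-6, -12, 11]

By definition q = 0·e1 - e2 - 3e3.
Summing componentwise gives [-6, -12, 11].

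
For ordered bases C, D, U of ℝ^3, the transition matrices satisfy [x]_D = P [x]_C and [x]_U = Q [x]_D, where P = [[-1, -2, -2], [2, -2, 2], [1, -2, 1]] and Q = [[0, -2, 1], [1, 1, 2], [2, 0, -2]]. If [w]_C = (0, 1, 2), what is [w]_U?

First [w]_D = P [w]_C = (-6, 2, 0).
Then [w]_U = Q [w]_D = (-4, -4, -12).

(-4, -4, -12)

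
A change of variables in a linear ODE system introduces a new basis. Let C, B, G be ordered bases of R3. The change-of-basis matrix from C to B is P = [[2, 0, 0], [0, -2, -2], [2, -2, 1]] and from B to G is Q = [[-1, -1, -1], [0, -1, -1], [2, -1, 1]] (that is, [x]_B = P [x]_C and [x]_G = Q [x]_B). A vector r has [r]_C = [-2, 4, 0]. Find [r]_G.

[24, 20, -12]

Composing the changes, [r]_G = Q P [r]_C.
Q P = [[-4, 4, 1], [-2, 4, 1], [6, 0, 3]]; applying this to [-2, 4, 0] gives [24, 20, -12].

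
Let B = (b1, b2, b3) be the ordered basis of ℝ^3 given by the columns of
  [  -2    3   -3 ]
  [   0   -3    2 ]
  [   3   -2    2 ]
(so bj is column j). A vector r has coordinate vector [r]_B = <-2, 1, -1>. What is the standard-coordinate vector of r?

r = M [r]_B, where M has columns b1, ..., b3.
Carrying out the matrix-vector product, r = <10, -5, -10>.

<10, -5, -10>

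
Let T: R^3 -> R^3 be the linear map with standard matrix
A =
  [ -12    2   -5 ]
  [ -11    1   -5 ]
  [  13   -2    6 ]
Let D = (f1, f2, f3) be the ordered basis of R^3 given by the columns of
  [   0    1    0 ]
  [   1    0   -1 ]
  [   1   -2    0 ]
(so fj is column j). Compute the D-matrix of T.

Let P have columns f1, ..., f3. Then [T]_D = P^(-1) A P.
Here det P = -1, so P^(-1) is integer; computing A P first and then P^(-1)(A P) gives [[-2, -3, -2], [-3, -2, -2], [2, -2, -1]].

[[-2, -3, -2], [-3, -2, -2], [2, -2, -1]]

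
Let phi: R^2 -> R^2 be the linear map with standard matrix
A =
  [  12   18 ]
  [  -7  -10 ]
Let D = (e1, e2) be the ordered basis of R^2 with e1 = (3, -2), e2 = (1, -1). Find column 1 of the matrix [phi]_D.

Compute phi(e1) = A e1 = (0, -1) in standard coordinates.
Then write this in D-coordinates: solve for y in y_1 e1 + y_2 e2 = (0, -1).
This gives y = (-1, 3), which is column 1 of [phi]_D.

(-1, 3)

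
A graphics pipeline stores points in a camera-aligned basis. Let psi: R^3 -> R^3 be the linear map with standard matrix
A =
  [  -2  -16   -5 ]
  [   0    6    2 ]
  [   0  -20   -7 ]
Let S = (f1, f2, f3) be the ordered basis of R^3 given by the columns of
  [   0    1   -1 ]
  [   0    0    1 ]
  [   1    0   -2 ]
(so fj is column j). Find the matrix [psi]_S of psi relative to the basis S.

With P the matrix whose columns are f1, ..., f3, [psi]_S = P^(-1) A P.
Column by column: psi(f1) = A f1 = (-5, 2, -7); its S-coordinates (-3, -3, 2) give column 1.
Continuing for each basis vector yields [psi]_S = [[-3, 0, -2], [-3, -2, -2], [2, 0, 2]].

[[-3, 0, -2], [-3, -2, -2], [2, 0, 2]]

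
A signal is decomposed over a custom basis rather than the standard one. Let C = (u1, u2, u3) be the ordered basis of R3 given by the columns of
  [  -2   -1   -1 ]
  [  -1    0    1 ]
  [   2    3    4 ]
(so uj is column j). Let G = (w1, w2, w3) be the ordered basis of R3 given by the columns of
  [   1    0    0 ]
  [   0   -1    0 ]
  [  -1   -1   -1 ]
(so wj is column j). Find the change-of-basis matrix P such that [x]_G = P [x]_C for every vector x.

[[-2, -1, -1], [1, 0, -1], [-1, -2, -2]]

Column j of P is [uj]_G, since P maps C-coordinates to G-coordinates.
Expressing u1 in G: u1 = -2w1 + w2 - w3, so column 1 of P is <-2, 1, -1>.
Doing the same for each uj gives P = [[-2, -1, -1], [1, 0, -1], [-1, -2, -2]].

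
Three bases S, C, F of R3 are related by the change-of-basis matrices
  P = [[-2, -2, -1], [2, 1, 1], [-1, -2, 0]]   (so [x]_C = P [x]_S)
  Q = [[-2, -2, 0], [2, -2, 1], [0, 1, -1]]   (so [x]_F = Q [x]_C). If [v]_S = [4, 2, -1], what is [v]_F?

Composing the changes, [v]_F = Q P [v]_S.
Q P = [[0, 2, 0], [-9, -8, -4], [3, 3, 1]]; applying this to [4, 2, -1] gives [4, -48, 17].

[4, -48, 17]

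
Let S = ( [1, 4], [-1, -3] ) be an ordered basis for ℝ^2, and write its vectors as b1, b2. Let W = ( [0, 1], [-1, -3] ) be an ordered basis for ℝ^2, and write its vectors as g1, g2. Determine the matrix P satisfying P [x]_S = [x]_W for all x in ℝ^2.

[[1, 0], [-1, 1]]

Take x = bj: its S-coordinates are the j-th standard unit vector, so P e_j — column j of P — equals [bj]_W.
b1 = g1 - g2, giving column 1 = [1, -1]; repeating for each j gives P = [[1, 0], [-1, 1]].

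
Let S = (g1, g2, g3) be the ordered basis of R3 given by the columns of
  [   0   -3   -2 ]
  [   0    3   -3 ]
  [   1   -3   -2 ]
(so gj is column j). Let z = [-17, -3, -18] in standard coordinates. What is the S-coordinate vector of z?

Write z = c_1 g1 + ... + c_3 g3 and solve for the c_i.
Gaussian elimination on [M | z] yields c = (-1, 3, 4).
Check: -g1 + 3g2 + 4g3 = [-17, -3, -18].

[-1, 3, 4]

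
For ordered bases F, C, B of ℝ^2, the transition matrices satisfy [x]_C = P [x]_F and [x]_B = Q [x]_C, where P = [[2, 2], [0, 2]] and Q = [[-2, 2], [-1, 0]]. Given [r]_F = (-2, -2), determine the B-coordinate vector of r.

(8, 8)

Apply P to get C-coordinates (-8, -4), then Q to get B-coordinates.
The result is [r]_B = (8, 8).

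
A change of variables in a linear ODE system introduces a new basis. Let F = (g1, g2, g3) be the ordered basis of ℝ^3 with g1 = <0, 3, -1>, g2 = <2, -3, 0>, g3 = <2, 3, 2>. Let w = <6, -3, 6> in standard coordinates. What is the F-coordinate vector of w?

[w]_F is the unique c with M c = w, where M has columns g1, ..., g3.
Gaussian elimination on [M | w] yields c = (-2, 1, 2).
Check: -2g1 + g2 + 2g3 = <6, -3, 6>.

<-2, 1, 2>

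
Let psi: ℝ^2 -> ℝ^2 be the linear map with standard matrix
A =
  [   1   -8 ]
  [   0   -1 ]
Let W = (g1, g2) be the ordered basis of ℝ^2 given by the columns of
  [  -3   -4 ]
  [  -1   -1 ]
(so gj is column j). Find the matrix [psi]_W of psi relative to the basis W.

Let P have columns g1, g2. Then [psi]_W = P^(-1) A P.
Here det P = -1, so P^(-1) is integer; computing A P first and then P^(-1)(A P) gives [[1, 0], [-2, -1]].

[[1, 0], [-2, -1]]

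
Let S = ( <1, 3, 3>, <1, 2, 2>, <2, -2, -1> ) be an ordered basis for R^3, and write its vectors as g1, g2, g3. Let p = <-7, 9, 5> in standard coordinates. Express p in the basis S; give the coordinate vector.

Write p = c_1 g1 + ... + c_3 g3 and solve for the c_i.
Solving this 3x3 system gives c = (-1, 2, -4).
Check: -g1 + 2g2 - 4g3 = <-7, 9, 5>.

<-1, 2, -4>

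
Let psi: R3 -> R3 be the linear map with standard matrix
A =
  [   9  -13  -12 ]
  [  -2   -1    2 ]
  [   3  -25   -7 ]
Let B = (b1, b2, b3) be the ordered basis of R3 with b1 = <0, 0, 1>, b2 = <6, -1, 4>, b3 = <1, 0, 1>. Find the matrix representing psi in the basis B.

[[1, 2, -1], [-2, 3, 0], [0, 1, -3]]

The j-th column of [psi]_B is [psi(bj)]_B.
psi(b1) = A b1 = <-12, 2, -7> = b1 - 2b2 + 0·b3, so column 1 is <1, -2, 0>.
Repeating for b2, b3 and assembling the columns gives [[1, 2, -1], [-2, 3, 0], [0, 1, -3]].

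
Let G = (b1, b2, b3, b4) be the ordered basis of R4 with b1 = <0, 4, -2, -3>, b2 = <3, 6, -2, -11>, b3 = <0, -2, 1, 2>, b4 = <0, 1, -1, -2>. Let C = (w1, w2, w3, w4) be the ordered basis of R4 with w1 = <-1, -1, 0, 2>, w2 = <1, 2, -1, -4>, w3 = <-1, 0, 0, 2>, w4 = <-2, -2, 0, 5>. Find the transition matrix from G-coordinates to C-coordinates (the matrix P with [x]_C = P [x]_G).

Column j of P is [bj]_C, since P maps G-coordinates to C-coordinates.
Expressing b1 in C: b1 = -2w1 + 2w2 + 2w3 + w4, so column 1 of P is <-2, 2, 2, 1>.
Doing the same for each bj gives P = [[-2, 0, 0, 1], [2, 2, -1, 1], [2, 1, -1, 0], [1, -1, 0, 0]].

[[-2, 0, 0, 1], [2, 2, -1, 1], [2, 1, -1, 0], [1, -1, 0, 0]]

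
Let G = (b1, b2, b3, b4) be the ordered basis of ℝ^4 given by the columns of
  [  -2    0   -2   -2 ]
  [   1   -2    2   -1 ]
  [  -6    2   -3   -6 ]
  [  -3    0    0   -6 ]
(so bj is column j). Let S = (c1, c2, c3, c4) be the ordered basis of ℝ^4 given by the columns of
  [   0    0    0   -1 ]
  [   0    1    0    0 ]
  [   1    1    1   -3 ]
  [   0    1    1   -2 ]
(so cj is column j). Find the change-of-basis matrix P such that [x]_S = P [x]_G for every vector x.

[[-1, 2, -1, 2], [1, -2, 2, -1], [0, 2, 2, -1], [2, 0, 2, 2]]

Column j of P is [bj]_S, since P maps G-coordinates to S-coordinates.
Expressing b1 in S: b1 = -c1 + c2 + 0·c3 + 2c4, so column 1 of P is [-1, 1, 0, 2].
Doing the same for each bj gives P = [[-1, 2, -1, 2], [1, -2, 2, -1], [0, 2, 2, -1], [2, 0, 2, 2]].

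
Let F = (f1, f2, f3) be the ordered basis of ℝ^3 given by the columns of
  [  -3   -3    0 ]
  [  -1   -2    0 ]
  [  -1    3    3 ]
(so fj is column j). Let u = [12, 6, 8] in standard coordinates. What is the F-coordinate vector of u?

We seek scalars with c_1 f1 + ... + c_3 f3 = u; equivalently solve M c = u where the columns of M are f1, ..., f3.
Row-reducing the augmented matrix [M | u] gives c = (-2, -2, 4).
Check: -2f1 - 2f2 + 4f3 = [12, 6, 8].

[-2, -2, 4]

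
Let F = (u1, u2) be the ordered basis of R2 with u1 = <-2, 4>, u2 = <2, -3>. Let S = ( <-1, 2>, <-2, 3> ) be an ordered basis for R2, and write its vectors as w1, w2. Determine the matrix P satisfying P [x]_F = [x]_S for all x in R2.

Take x = uj: its F-coordinates are the j-th standard unit vector, so P e_j — column j of P — equals [uj]_S.
u1 = 2w1 + 0·w2, giving column 1 = <2, 0>; repeating for each j gives P = [[2, 0], [0, -1]].

[[2, 0], [0, -1]]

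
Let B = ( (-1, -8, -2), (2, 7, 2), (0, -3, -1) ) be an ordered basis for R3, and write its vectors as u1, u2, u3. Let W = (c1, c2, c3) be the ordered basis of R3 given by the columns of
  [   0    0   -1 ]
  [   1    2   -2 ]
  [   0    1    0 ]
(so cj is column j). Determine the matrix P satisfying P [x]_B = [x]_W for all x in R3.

Let M have columns uj and N have columns cj. Then for every x, N [x]_W = x = M [x]_B, so P = N^(-1) M.
Since det N = -1, N^(-1) has integer entries; multiplying gives P = [[-2, -1, -1], [-2, 2, -1], [1, -2, 0]].

[[-2, -1, -1], [-2, 2, -1], [1, -2, 0]]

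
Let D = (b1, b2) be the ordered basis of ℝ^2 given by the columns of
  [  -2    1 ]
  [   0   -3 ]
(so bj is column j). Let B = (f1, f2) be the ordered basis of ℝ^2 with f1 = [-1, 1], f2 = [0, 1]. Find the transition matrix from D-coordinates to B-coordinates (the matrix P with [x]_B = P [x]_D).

[[2, -1], [-2, -2]]

Take x = bj: its D-coordinates are the j-th standard unit vector, so P e_j — column j of P — equals [bj]_B.
b1 = 2f1 - 2f2, giving column 1 = [2, -2]; repeating for each j gives P = [[2, -1], [-2, -2]].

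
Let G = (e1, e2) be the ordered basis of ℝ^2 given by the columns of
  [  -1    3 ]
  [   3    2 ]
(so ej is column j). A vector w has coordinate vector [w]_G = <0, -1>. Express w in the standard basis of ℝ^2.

w = M [w]_G, where M has columns e1, e2.
Carrying out the matrix-vector product, w = <-3, -2>.

<-3, -2>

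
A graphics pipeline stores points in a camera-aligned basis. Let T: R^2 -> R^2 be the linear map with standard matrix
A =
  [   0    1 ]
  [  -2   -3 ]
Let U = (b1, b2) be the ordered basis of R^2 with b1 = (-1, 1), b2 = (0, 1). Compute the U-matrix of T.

With P the matrix whose columns are b1, b2, [T]_U = P^(-1) A P.
Column by column: T(b1) = A b1 = (1, -1); its U-coordinates (-1, 0) give column 1.
Continuing for each basis vector yields [T]_U = [[-1, -1], [0, -2]].

[[-1, -1], [0, -2]]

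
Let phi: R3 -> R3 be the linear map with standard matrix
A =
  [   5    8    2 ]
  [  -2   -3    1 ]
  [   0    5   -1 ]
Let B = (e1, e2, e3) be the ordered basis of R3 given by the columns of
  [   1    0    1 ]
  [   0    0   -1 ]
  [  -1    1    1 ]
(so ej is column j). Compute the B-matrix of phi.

Let P have columns e1, ..., e3. Then [phi]_B = P^(-1) A P.
Here det P = 1, so P^(-1) is integer; computing A P first and then P^(-1)(A P) gives [[0, 3, 1], [-2, 3, -3], [3, -1, -2]].

[[0, 3, 1], [-2, 3, -3], [3, -1, -2]]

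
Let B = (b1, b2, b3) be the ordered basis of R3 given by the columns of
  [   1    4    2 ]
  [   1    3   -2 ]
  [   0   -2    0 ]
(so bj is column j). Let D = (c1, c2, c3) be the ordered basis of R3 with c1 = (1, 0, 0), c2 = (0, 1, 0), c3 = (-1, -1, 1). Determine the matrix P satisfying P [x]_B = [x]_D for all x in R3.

[[1, 2, 2], [1, 1, -2], [0, -2, 0]]

Let M have columns bj and N have columns cj. Then for every x, N [x]_D = x = M [x]_B, so P = N^(-1) M.
Since det N = 1, N^(-1) has integer entries; multiplying gives P = [[1, 2, 2], [1, 1, -2], [0, -2, 0]].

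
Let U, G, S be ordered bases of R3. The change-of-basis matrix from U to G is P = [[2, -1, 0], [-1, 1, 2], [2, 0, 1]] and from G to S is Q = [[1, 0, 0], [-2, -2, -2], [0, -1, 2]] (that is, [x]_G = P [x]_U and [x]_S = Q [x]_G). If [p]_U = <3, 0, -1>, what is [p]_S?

<6, -12, 15>

Composing the changes, [p]_S = Q P [p]_U.
Q P = [[2, -1, 0], [-6, 0, -6], [5, -1, 0]]; applying this to <3, 0, -1> gives <6, -12, 15>.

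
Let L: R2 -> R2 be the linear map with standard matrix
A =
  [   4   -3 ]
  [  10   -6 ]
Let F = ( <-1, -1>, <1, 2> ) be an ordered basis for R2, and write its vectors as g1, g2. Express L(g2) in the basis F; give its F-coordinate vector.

<2, 0>

Column 2 of [L]_F is the F-coordinate vector of L(g2).
In standard coordinates L(g2) = A g2 = <-2, -2>.
Converting to F: <-2, -2> = 2g1 + 0·g2, so the coordinate vector is <2, 0>.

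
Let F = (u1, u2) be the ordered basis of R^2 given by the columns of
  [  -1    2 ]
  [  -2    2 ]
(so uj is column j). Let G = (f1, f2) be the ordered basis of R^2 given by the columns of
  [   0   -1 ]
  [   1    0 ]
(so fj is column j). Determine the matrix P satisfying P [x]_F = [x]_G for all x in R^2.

Let M have columns uj and N have columns fj. Then for every x, N [x]_G = x = M [x]_F, so P = N^(-1) M.
Since det N = 1, N^(-1) has integer entries; multiplying gives P = [[-2, 2], [1, -2]].

[[-2, 2], [1, -2]]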